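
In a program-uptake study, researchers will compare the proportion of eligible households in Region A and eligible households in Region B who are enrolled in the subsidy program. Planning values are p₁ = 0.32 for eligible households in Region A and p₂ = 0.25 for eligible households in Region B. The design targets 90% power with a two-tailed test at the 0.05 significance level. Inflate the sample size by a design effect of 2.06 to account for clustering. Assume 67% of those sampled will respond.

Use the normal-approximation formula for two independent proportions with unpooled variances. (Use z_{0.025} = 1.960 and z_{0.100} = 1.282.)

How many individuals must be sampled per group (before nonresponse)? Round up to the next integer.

n = (z_{α/2} + z_β)² · [p₁(1−p₁) + p₂(1−p₂)] / (p₁ − p₂)²
  = (1.960 + 1.282)² · (0.32·0.68 + 0.25·0.75) / (0.07)²
  = (3.242)² · (0.2176 + 0.1875) / 0.0049
  = 10.5106 · 0.4051 / 0.0049
  = 868.94
Design effect: 2.06 × 868.94 = 1790.03.
Adjust for 67% response: 1790.03 / 0.67 = 2671.68.
Round up → n = 2672 per group.

n = 2672 per group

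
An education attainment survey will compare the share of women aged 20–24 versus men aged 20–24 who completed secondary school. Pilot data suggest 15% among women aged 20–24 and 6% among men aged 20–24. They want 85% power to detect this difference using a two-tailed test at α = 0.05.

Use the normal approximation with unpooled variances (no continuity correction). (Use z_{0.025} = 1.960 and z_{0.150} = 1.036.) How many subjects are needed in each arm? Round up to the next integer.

n = 204 per group

n = (z_{α/2} + z_β)² · [p₁(1−p₁) + p₂(1−p₂)] / (p₁ − p₂)²
  = (1.960 + 1.036)² · (0.15·0.85 + 0.06·0.94) / (0.09)²
  = (2.996)² · (0.1275 + 0.0564) / 0.0081
  = 8.9760 · 0.1839 / 0.0081
  = 203.79
Round up → n = 204 per group.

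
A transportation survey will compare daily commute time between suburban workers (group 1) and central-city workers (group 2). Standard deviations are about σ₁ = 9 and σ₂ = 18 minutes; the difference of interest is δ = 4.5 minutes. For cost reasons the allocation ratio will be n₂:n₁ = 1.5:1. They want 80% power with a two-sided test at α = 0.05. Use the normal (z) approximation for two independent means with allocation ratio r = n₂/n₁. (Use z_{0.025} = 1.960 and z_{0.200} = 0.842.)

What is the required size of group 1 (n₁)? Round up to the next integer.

n₁ = (z_{α/2} + z_β)² · (σ₁² + σ₂²/r) / δ²
   = (1.960 + 0.842)² · (9² + 18²/1.5) / 4.5²
   = 7.8512 · (81 + 216) / 20.25
   = 7.8512 · 297 / 20.25
   = 115.15
Round up → n₁ = 116; n₂ = r·n₁ = 1.5 × 116 = 174.

n₁ = 116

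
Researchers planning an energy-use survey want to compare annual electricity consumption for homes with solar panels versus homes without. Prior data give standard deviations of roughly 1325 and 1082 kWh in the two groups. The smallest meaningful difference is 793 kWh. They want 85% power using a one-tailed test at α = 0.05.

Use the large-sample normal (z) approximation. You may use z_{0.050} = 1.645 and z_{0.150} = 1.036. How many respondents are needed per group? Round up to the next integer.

n = (z_α + z_β)² · (σ₁² + σ₂²) / δ²
  = (1.645 + 1.036)² · (1325² + 1082² = 2926349) / 793²
  = 7.1878 · 2926349 / 628849
  = 33.45
Round up → n = 34 per group.

n = 34 per group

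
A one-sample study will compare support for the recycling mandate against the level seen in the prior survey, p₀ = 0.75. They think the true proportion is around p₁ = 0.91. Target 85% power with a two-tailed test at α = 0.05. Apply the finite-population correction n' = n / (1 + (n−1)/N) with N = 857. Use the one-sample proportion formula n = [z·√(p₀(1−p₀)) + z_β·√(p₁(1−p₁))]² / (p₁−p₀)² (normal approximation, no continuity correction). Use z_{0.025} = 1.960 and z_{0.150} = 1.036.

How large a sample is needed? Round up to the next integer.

n = [z_{α/2}·√(p₀q₀) + z_β·√(p₁q₁)]² / (p₁ − p₀)²
  = [1.960·√(0.75·0.25) + 1.036·√(0.91·0.09)]² / (0.16)²
  = [1.960·0.4330 + 1.036·0.2862]² / 0.0256
  = [1.1452]² / 0.0256
  = 51.23
Finite-population correction (N = 857): 51.23 / (1 + (51.23 − 1)/857) = 48.39.
Round up → n = 49.

n = 49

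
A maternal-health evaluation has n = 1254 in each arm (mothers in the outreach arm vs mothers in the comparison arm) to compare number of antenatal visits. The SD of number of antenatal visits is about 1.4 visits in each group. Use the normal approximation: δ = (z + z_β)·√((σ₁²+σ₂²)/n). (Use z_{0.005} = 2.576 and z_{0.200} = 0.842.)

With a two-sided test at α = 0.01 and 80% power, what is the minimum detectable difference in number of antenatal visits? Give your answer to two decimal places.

Minimum detectable difference ≈ 0.19 visits

δ = (z_{α/2} + z_β) · √((σ₁²+σ₂²)/n)
  = (2.576 + 0.842) · √(3.92/1254)
  = 3.418 · √0.00313
  = 3.418 · 0.0559
  = 0.1911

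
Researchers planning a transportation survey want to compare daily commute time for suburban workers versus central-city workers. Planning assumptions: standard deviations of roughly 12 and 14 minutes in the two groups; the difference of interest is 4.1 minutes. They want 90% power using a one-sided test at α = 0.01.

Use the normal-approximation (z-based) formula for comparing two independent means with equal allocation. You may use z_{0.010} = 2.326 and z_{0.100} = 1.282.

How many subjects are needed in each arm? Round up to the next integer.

n = (z_α + z_β)² · (σ₁² + σ₂²) / δ²
  = (2.326 + 1.282)² · (12² + 14² = 340) / 4.1²
  = 13.0177 · 340 / 16.81
  = 263.30
Round up → n = 264 per group.

n = 264 per group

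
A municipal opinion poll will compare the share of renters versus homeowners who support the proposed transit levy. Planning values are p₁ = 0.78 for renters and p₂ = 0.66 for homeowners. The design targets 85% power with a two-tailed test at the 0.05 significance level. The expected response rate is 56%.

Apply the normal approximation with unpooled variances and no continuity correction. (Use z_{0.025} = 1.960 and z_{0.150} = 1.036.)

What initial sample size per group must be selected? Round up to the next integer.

n = (z_{α/2} + z_β)² · [p₁(1−p₁) + p₂(1−p₂)] / (p₁ − p₂)²
  = (1.960 + 1.036)² · (0.78·0.22 + 0.66·0.34) / (0.12)²
  = (2.996)² · (0.1716 + 0.2244) / 0.0144
  = 8.9760 · 0.3960 / 0.0144
  = 246.84
Adjust for 56% response: 246.84 / 0.56 = 440.79.
Round up → n = 441 per group.

n = 441 per group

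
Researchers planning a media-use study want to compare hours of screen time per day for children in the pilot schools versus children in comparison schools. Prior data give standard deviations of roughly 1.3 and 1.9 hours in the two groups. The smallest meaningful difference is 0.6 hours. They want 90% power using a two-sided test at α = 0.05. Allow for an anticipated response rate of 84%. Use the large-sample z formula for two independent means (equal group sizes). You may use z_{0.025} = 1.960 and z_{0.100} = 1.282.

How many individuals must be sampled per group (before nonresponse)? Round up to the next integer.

n = 185 per group

n = (z_{α/2} + z_β)² · (σ₁² + σ₂²) / δ²
  = (1.960 + 1.282)² · (1.3² + 1.9² = 5.3) / 0.6²
  = 10.5106 · 5.3 / 0.36
  = 154.74
Adjust for 84% response: 154.74 / 0.84 = 184.21.
Round up → n = 185 per group.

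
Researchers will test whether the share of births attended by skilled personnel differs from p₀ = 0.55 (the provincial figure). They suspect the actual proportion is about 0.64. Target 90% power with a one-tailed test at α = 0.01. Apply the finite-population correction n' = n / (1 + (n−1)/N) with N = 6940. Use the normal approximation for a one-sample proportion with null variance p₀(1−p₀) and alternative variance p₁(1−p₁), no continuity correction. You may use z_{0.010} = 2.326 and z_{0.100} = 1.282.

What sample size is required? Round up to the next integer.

n = 368

n = [z_α·√(p₀q₀) + z_β·√(p₁q₁)]² / (p₁ − p₀)²
  = [2.326·√(0.55·0.45) + 1.282·√(0.64·0.36)]² / (0.09)²
  = [2.326·0.4975 + 1.282·0.4800]² / 0.0081
  = [1.7725]² / 0.0081
  = 387.88
Finite-population correction (N = 6940): 387.88 / (1 + (387.88 − 1)/6940) = 367.40.
Round up → n = 368.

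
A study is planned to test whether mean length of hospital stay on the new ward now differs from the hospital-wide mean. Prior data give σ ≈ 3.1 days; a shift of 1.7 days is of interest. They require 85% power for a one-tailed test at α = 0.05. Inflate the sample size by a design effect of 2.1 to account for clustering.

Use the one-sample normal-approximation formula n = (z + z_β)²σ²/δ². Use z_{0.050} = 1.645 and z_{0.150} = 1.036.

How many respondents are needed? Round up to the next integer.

n = 51

n = (z_α + z_β)² · σ² / δ²
  = (1.645 + 1.036)² · 3.1² / 1.7²
  = 7.1878 · 9.61 / 2.89
  = 23.90
Design effect: 2.1 × 23.90 = 50.19.
Round up → n = 51.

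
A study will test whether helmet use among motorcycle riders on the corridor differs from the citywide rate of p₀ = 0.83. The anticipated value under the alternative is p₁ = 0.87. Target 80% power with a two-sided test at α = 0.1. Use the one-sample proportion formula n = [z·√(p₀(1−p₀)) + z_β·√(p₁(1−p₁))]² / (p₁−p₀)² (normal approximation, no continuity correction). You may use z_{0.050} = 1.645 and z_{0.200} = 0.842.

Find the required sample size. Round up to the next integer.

n = [z_{α/2}·√(p₀q₀) + z_β·√(p₁q₁)]² / (p₁ − p₀)²
  = [1.645·√(0.83·0.17) + 0.842·√(0.87·0.13)]² / (0.04)²
  = [1.645·0.3756 + 0.842·0.3363]² / 0.0016
  = [0.9011]² / 0.0016
  = 507.47
Round up → n = 508.

n = 508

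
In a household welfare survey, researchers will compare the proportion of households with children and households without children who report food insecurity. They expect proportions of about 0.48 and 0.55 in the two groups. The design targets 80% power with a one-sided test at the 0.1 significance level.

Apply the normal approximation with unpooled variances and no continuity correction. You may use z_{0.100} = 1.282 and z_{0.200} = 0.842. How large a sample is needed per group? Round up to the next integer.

n = (z_α + z_β)² · [p₁(1−p₁) + p₂(1−p₂)] / (p₁ − p₂)²
  = (1.282 + 0.842)² · (0.48·0.52 + 0.55·0.45) / (-0.07)²
  = (2.124)² · (0.2496 + 0.2475) / 0.0049
  = 4.5114 · 0.4971 / 0.0049
  = 457.67
Round up → n = 458 per group.

n = 458 per group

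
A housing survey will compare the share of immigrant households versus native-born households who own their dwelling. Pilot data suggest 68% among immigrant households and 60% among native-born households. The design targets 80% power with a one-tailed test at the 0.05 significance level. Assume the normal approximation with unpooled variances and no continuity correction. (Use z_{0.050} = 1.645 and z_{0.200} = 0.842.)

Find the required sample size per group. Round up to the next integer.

n = 443 per group

n = (z_α + z_β)² · [p₁(1−p₁) + p₂(1−p₂)] / (p₁ − p₂)²
  = (1.645 + 0.842)² · (0.68·0.32 + 0.60·0.40) / (0.08)²
  = (2.487)² · (0.2176 + 0.2400) / 0.0064
  = 6.1852 · 0.4576 / 0.0064
  = 442.24
Round up → n = 443 per group.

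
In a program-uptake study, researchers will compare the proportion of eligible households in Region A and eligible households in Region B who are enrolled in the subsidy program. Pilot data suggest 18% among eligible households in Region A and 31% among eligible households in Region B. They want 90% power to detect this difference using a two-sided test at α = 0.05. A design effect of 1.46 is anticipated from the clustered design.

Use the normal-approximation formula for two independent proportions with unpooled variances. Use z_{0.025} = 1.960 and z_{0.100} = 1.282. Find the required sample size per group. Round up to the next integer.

n = 329 per group

n = (z_{α/2} + z_β)² · [p₁(1−p₁) + p₂(1−p₂)] / (p₁ − p₂)²
  = (1.960 + 1.282)² · (0.18·0.82 + 0.31·0.69) / (-0.13)²
  = (3.242)² · (0.1476 + 0.2139) / 0.0169
  = 10.5106 · 0.3615 / 0.0169
  = 224.83
Design effect: 1.46 × 224.83 = 328.25.
Round up → n = 329 per group.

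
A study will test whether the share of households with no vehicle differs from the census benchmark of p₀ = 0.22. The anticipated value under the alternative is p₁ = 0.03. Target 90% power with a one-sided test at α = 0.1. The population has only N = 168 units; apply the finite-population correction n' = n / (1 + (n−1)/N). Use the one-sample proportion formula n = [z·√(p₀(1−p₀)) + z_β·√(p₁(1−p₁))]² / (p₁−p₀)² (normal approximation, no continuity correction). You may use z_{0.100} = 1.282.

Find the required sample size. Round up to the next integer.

n = 15

n = [z_α·√(p₀q₀) + z_β·√(p₁q₁)]² / (p₁ − p₀)²
  = [1.282·√(0.22·0.78) + 1.282·√(0.03·0.97)]² / (-0.19)²
  = [1.282·0.4142 + 1.282·0.1706]² / 0.0361
  = [0.7498]² / 0.0361
  = 15.57
Finite-population correction (N = 168): 15.57 / (1 + (15.57 − 1)/168) = 14.33.
Round up → n = 15.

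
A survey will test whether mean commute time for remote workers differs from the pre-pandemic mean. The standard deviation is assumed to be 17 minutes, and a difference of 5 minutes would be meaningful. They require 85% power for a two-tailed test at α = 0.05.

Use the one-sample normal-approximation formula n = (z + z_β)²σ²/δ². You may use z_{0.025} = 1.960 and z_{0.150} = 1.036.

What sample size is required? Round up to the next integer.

n = 104

n = (z_{α/2} + z_β)² · σ² / δ²
  = (1.960 + 1.036)² · 17² / 5²
  = 8.9760 · 289 / 25
  = 103.76
Round up → n = 104.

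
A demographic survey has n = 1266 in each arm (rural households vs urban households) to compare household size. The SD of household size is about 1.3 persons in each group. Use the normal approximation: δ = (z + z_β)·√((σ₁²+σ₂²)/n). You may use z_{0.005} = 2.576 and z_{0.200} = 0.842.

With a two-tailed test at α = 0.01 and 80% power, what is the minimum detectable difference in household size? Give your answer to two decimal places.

Minimum detectable difference ≈ 0.18 persons

δ = (z_{α/2} + z_β) · √((σ₁²+σ₂²)/n)
  = (2.576 + 0.842) · √(3.38/1266)
  = 3.418 · √0.00267
  = 3.418 · 0.0517
  = 0.1766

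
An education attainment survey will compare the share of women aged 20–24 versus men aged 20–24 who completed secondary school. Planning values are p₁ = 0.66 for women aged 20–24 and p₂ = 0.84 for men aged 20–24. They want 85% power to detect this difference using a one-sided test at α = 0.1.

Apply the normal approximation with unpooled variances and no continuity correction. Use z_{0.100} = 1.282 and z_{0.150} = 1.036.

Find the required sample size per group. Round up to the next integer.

n = (z_α + z_β)² · [p₁(1−p₁) + p₂(1−p₂)] / (p₁ − p₂)²
  = (1.282 + 1.036)² · (0.66·0.34 + 0.84·0.16) / (-0.18)²
  = (2.318)² · (0.2244 + 0.1344) / 0.0324
  = 5.3731 · 0.3588 / 0.0324
  = 59.50
Round up → n = 60 per group.

n = 60 per group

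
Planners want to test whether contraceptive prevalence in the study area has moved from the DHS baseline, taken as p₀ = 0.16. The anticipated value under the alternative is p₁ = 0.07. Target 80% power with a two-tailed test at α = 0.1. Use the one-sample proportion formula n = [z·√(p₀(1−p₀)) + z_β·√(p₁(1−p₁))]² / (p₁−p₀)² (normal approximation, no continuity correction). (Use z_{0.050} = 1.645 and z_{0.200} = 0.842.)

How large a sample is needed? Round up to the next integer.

n = [z_{α/2}·√(p₀q₀) + z_β·√(p₁q₁)]² / (p₁ − p₀)²
  = [1.645·√(0.16·0.84) + 0.842·√(0.07·0.93)]² / (-0.09)²
  = [1.645·0.3666 + 0.842·0.2551]² / 0.0081
  = [0.8179]² / 0.0081
  = 82.59
Round up → n = 83.

n = 83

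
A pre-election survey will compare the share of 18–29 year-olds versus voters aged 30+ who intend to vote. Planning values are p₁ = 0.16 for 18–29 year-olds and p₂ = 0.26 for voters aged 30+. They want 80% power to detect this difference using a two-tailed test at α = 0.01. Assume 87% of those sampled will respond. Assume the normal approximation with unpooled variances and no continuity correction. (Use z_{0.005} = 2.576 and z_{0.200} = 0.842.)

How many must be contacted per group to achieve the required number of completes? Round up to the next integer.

n = 439 per group

n = (z_{α/2} + z_β)² · [p₁(1−p₁) + p₂(1−p₂)] / (p₁ − p₂)²
  = (2.576 + 0.842)² · (0.16·0.84 + 0.26·0.74) / (-0.10)²
  = (3.418)² · (0.1344 + 0.1924) / 0.0100
  = 11.6827 · 0.3268 / 0.0100
  = 381.79
Adjust for 87% response: 381.79 / 0.87 = 438.84.
Round up → n = 439 per group.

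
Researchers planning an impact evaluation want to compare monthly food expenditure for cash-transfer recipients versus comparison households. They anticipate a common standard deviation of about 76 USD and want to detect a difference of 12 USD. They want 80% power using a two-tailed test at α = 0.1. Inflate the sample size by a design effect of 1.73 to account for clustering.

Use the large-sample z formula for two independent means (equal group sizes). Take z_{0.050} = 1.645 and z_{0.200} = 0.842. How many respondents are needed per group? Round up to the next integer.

n = (z_{α/2} + z_β)² · (σ₁² + σ₂²) / δ²
  = (1.645 + 0.842)² · (2·76² = 11552) / 12²
  = 6.1852 · 11552 / 144
  = 496.19
Design effect: 1.73 × 496.19 = 858.41.
Round up → n = 859 per group.

n = 859 per group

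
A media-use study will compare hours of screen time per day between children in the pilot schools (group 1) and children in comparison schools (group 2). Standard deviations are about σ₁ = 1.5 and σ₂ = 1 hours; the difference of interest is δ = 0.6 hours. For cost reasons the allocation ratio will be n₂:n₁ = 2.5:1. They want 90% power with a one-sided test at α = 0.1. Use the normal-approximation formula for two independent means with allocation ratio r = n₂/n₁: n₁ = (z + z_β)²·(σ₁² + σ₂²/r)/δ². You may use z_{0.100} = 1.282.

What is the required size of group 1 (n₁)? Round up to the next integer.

n₁ = 49

n₁ = (z_α + z_β)² · (σ₁² + σ₂²/r) / δ²
   = (1.282 + 1.282)² · (1.5² + 1²/2.5) / 0.6²
   = 6.5741 · (2.25 + 0.4) / 0.36
   = 6.5741 · 2.65 / 0.36
   = 48.39
Round up → n₁ = 49; n₂ = r·n₁ = 2.5 × 49 = 123.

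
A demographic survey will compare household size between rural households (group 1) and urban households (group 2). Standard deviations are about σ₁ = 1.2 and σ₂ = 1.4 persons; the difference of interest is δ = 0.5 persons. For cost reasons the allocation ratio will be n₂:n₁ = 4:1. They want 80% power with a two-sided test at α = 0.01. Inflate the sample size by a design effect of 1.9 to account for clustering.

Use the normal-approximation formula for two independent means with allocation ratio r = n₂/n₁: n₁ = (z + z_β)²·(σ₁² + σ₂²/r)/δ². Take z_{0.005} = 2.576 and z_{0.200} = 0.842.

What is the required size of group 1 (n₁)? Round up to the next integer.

n₁ = (z_{α/2} + z_β)² · (σ₁² + σ₂²/r) / δ²
   = (2.576 + 0.842)² · (1.2² + 1.4²/4) / 0.5²
   = 11.6827 · (1.44 + 0.49) / 0.25
   = 11.6827 · 1.93 / 0.25
   = 90.19
Design effect: 1.9 × 90.19 = 171.36.
Round up → n₁ = 172; n₂ = r·n₁ = 4 × 172 = 688.

n₁ = 172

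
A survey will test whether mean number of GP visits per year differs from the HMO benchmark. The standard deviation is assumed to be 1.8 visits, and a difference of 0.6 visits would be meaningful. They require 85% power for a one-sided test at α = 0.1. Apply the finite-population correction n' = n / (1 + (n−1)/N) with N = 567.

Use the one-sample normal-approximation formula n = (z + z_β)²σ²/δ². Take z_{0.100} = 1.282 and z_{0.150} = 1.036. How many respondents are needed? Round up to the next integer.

n = (z_α + z_β)² · σ² / δ²
  = (1.282 + 1.036)² · 1.8² / 0.6²
  = 5.3731 · 3.24 / 0.36
  = 48.36
Finite-population correction (N = 567): 48.36 / (1 + (48.36 − 1)/567) = 44.63.
Round up → n = 45.

n = 45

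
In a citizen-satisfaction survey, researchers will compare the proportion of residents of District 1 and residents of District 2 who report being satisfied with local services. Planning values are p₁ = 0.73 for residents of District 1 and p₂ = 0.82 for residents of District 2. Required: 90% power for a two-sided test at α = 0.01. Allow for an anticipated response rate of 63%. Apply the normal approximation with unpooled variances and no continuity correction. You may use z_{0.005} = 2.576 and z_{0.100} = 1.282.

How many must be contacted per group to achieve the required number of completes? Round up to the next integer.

n = (z_{α/2} + z_β)² · [p₁(1−p₁) + p₂(1−p₂)] / (p₁ − p₂)²
  = (2.576 + 1.282)² · (0.73·0.27 + 0.82·0.18) / (-0.09)²
  = (3.858)² · (0.1971 + 0.1476) / 0.0081
  = 14.8842 · 0.3447 / 0.0081
  = 633.40
Adjust for 63% response: 633.40 / 0.63 = 1005.40.
Round up → n = 1006 per group.

n = 1006 per group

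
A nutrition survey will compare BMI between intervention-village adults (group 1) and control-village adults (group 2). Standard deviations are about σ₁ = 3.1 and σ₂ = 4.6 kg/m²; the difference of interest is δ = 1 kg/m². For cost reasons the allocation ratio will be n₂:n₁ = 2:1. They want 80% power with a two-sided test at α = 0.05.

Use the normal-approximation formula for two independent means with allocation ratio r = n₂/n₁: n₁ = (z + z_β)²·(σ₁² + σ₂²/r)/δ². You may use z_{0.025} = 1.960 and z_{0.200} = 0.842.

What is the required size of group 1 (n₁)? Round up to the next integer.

n₁ = 159

n₁ = (z_{α/2} + z_β)² · (σ₁² + σ₂²/r) / δ²
   = (1.960 + 0.842)² · (3.1² + 4.6²/2) / 1²
   = 7.8512 · (9.61 + 10.58) / 1
   = 7.8512 · 20.19 / 1
   = 158.52
Round up → n₁ = 159; n₂ = r·n₁ = 2 × 159 = 318.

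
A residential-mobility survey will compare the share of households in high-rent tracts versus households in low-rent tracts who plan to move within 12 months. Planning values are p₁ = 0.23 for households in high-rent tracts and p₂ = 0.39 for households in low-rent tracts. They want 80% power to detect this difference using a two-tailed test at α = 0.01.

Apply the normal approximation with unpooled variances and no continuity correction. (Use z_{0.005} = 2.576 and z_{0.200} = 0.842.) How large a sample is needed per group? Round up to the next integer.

n = 190 per group

n = (z_{α/2} + z_β)² · [p₁(1−p₁) + p₂(1−p₂)] / (p₁ − p₂)²
  = (2.576 + 0.842)² · (0.23·0.77 + 0.39·0.61) / (-0.16)²
  = (3.418)² · (0.1771 + 0.2379) / 0.0256
  = 11.6827 · 0.4150 / 0.0256
  = 189.39
Round up → n = 190 per group.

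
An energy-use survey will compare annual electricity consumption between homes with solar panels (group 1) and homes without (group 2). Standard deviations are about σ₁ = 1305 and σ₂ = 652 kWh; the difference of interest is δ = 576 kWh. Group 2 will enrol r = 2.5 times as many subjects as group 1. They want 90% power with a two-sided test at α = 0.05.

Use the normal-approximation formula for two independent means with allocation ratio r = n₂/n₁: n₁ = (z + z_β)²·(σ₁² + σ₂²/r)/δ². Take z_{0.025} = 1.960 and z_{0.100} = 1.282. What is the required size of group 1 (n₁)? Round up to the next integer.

n₁ = (z_{α/2} + z_β)² · (σ₁² + σ₂²/r) / δ²
   = (1.960 + 1.282)² · (1305² + 652²/2.5) / 576²
   = 10.5106 · (1703025 + 170041.6) / 331776
   = 10.5106 · 1873066.6 / 331776
   = 59.34
Round up → n₁ = 60; n₂ = r·n₁ = 2.5 × 60 = 150.

n₁ = 60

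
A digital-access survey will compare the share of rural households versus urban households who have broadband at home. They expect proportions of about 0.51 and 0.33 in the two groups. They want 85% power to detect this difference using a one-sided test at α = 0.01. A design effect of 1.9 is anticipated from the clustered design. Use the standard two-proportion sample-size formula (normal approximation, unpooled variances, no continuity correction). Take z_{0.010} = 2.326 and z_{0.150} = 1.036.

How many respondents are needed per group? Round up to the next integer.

n = 313 per group

n = (z_α + z_β)² · [p₁(1−p₁) + p₂(1−p₂)] / (p₁ − p₂)²
  = (2.326 + 1.036)² · (0.51·0.49 + 0.33·0.67) / (0.18)²
  = (3.362)² · (0.2499 + 0.2211) / 0.0324
  = 11.3030 · 0.4710 / 0.0324
  = 164.31
Design effect: 1.9 × 164.31 = 312.19.
Round up → n = 313 per group.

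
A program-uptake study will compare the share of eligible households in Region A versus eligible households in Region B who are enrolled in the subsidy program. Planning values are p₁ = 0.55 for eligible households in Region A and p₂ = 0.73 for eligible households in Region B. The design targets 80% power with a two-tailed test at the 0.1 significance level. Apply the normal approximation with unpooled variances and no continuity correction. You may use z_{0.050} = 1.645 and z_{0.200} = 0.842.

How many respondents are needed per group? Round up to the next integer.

n = 85 per group

n = (z_{α/2} + z_β)² · [p₁(1−p₁) + p₂(1−p₂)] / (p₁ − p₂)²
  = (1.645 + 0.842)² · (0.55·0.45 + 0.73·0.27) / (-0.18)²
  = (2.487)² · (0.2475 + 0.1971) / 0.0324
  = 6.1852 · 0.4446 / 0.0324
  = 84.87
Round up → n = 85 per group.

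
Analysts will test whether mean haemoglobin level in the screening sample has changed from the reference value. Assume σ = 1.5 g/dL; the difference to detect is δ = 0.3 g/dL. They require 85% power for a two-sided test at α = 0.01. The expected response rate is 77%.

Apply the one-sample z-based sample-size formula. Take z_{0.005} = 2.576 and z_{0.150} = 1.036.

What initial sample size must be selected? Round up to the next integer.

n = 424

n = (z_{α/2} + z_β)² · σ² / δ²
  = (2.576 + 1.036)² · 1.5² / 0.3²
  = 13.0465 · 2.25 / 0.09
  = 326.16
Adjust for 77% response: 326.16 / 0.77 = 423.59.
Round up → n = 424.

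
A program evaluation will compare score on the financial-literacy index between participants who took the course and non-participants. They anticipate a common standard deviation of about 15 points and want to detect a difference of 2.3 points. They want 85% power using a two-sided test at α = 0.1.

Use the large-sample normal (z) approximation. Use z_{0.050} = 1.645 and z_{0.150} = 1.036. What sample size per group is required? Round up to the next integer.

n = (z_{α/2} + z_β)² · (σ₁² + σ₂²) / δ²
  = (1.645 + 1.036)² · (2·15² = 450) / 2.3²
  = 7.1878 · 450 / 5.29
  = 611.44
Round up → n = 612 per group.

n = 612 per group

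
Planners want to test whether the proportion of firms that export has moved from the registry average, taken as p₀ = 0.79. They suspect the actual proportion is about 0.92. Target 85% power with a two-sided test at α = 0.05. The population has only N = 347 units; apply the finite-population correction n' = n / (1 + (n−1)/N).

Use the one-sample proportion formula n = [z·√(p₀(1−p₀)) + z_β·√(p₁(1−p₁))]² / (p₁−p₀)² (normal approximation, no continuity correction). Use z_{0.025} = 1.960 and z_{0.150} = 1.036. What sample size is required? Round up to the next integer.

n = 58

n = [z_{α/2}·√(p₀q₀) + z_β·√(p₁q₁)]² / (p₁ − p₀)²
  = [1.960·√(0.79·0.21) + 1.036·√(0.92·0.08)]² / (0.13)²
  = [1.960·0.4073 + 1.036·0.2713]² / 0.0169
  = [1.0794]² / 0.0169
  = 68.94
Finite-population correction (N = 347): 68.94 / (1 + (68.94 − 1)/347) = 57.65.
Round up → n = 58.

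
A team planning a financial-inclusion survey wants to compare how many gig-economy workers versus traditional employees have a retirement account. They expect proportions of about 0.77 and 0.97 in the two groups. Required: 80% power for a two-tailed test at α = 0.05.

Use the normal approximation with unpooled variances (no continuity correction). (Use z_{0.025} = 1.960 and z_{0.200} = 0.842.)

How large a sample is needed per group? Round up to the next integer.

n = 41 per group

n = (z_{α/2} + z_β)² · [p₁(1−p₁) + p₂(1−p₂)] / (p₁ − p₂)²
  = (1.960 + 0.842)² · (0.77·0.23 + 0.97·0.03) / (-0.20)²
  = (2.802)² · (0.1771 + 0.0291) / 0.0400
  = 7.8512 · 0.2062 / 0.0400
  = 40.47
Round up → n = 41 per group.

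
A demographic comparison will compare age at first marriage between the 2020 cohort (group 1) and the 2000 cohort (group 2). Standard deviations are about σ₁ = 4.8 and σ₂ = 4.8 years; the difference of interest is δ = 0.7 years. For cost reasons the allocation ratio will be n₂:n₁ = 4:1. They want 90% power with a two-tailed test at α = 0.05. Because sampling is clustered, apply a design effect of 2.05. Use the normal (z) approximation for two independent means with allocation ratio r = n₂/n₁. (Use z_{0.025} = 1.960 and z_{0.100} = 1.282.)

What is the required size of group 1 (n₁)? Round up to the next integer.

n₁ = (z_{α/2} + z_β)² · (σ₁² + σ₂²/r) / δ²
   = (1.960 + 1.282)² · (4.8² + 4.8²/4) / 0.7²
   = 10.5106 · (23.04 + 5.76) / 0.49
   = 10.5106 · 28.8 / 0.49
   = 617.76
Design effect: 2.05 × 617.76 = 1266.42.
Round up → n₁ = 1267; n₂ = r·n₁ = 4 × 1267 = 5068.

n₁ = 1267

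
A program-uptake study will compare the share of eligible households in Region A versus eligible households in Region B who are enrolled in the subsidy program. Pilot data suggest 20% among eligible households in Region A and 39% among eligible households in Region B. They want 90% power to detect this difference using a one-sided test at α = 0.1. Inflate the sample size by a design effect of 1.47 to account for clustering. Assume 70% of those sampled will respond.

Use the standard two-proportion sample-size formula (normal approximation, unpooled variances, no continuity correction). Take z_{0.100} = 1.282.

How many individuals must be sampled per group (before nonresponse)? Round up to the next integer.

n = (z_α + z_β)² · [p₁(1−p₁) + p₂(1−p₂)] / (p₁ − p₂)²
  = (1.282 + 1.282)² · (0.20·0.80 + 0.39·0.61) / (-0.19)²
  = (2.564)² · (0.1600 + 0.2379) / 0.0361
  = 6.5741 · 0.3979 / 0.0361
  = 72.46
Design effect: 1.47 × 72.46 = 106.52.
Adjust for 70% response: 106.52 / 0.70 = 152.17.
Round up → n = 153 per group.

n = 153 per group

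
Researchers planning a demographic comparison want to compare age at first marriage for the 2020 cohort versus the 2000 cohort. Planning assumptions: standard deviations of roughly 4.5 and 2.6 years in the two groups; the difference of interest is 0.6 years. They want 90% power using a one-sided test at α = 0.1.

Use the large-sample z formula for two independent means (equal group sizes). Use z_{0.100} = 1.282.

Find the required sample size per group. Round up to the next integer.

n = (z_α + z_β)² · (σ₁² + σ₂²) / δ²
  = (1.282 + 1.282)² · (4.5² + 2.6² = 27.01) / 0.6²
  = 6.5741 · 27.01 / 0.36
  = 493.24
Round up → n = 494 per group.

n = 494 per group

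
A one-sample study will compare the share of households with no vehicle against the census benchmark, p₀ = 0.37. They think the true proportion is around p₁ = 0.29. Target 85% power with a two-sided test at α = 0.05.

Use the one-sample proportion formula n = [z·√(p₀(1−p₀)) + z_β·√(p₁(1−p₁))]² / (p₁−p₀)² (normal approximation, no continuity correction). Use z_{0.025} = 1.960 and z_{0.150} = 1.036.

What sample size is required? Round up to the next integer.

n = [z_{α/2}·√(p₀q₀) + z_β·√(p₁q₁)]² / (p₁ − p₀)²
  = [1.960·√(0.37·0.63) + 1.036·√(0.29·0.71)]² / (-0.08)²
  = [1.960·0.4828 + 1.036·0.4538]² / 0.0064
  = [1.4164]² / 0.0064
  = 313.46
Round up → n = 314.

n = 314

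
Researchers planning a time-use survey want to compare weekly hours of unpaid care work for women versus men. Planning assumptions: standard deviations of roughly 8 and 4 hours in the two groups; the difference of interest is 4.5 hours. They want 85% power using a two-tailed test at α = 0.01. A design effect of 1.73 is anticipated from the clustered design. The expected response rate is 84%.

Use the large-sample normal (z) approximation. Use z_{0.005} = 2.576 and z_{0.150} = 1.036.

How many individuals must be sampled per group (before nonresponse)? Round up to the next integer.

n = 107 per group

n = (z_{α/2} + z_β)² · (σ₁² + σ₂²) / δ²
  = (2.576 + 1.036)² · (8² + 4² = 80) / 4.5²
  = 13.0465 · 80 / 20.25
  = 51.54
Design effect: 1.73 × 51.54 = 89.17.
Adjust for 84% response: 89.17 / 0.84 = 106.15.
Round up → n = 107 per group.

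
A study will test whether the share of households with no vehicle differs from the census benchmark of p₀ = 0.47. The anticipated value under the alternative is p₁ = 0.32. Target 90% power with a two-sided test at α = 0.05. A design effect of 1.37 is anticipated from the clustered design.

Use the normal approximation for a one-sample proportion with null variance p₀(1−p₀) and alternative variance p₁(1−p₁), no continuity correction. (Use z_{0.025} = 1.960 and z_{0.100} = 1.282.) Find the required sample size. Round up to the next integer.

n = 152

n = [z_{α/2}·√(p₀q₀) + z_β·√(p₁q₁)]² / (p₁ − p₀)²
  = [1.960·√(0.47·0.53) + 1.282·√(0.32·0.68)]² / (-0.15)²
  = [1.960·0.4991 + 1.282·0.4665]² / 0.0225
  = [1.5763]² / 0.0225
  = 110.43
Design effect: 1.37 × 110.43 = 151.28.
Round up → n = 152.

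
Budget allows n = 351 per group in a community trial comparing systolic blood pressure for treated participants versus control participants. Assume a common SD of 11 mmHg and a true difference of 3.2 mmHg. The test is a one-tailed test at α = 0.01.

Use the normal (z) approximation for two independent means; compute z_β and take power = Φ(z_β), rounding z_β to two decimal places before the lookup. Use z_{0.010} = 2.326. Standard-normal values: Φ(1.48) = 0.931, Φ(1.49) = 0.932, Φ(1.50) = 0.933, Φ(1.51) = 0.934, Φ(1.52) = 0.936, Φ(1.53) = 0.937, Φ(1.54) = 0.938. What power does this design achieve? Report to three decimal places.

z_β = δ·√(n/(σ₁²+σ₂²)) − z_α
    = 3.2 · √(351/242) − 2.326
    = 3.2 · 1.20433 − 2.326
    = 3.8539 − 2.326 = 1.5279 → 1.53
Power = Φ(1.53) = 0.937.

Power ≈ 0.937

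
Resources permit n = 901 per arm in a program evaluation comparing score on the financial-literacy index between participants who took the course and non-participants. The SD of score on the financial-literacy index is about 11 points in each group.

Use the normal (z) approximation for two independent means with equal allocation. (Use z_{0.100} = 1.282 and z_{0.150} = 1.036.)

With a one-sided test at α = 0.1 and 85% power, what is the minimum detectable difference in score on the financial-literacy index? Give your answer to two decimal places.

Minimum detectable difference ≈ 1.20 points

δ = (z_α + z_β) · √((σ₁²+σ₂²)/n)
  = (1.282 + 1.036) · √(242/901)
  = 2.318 · √0.26859
  = 2.318 · 0.5183
  = 1.2013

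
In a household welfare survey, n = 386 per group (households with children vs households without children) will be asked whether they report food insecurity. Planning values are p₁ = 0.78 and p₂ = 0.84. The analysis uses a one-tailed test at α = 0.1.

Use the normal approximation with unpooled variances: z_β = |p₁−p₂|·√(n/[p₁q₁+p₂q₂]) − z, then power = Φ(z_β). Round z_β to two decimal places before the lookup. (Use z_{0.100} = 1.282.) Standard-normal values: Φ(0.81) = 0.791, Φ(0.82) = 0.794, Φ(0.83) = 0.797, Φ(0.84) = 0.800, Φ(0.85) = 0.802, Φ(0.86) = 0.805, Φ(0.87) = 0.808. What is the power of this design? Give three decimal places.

Power ≈ 0.802

z_β = |p₁−p₂|·√(n/[p₁q₁+p₂q₂]) − z_α
    = 0.06 · √(386/0.3060) − 1.282
    = 0.06 · 35.5167 − 1.282
    = 2.1310 − 1.282 = 0.8490 → 0.85
Power = Φ(0.85) = 0.802.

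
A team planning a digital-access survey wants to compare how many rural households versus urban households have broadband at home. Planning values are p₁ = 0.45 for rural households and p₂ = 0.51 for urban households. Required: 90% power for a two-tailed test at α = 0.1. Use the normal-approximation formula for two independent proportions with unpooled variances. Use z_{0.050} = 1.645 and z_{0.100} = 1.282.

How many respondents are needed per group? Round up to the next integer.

n = 1184 per group

n = (z_{α/2} + z_β)² · [p₁(1−p₁) + p₂(1−p₂)] / (p₁ − p₂)²
  = (1.645 + 1.282)² · (0.45·0.55 + 0.51·0.49) / (-0.06)²
  = (2.927)² · (0.2475 + 0.2499) / 0.0036
  = 8.5673 · 0.4974 / 0.0036
  = 1183.72
Round up → n = 1184 per group.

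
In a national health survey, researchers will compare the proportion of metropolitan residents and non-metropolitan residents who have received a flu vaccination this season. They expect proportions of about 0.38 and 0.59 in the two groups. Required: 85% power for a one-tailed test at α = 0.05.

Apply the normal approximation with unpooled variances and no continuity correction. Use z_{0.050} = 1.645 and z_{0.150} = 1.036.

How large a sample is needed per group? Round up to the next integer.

n = 78 per group

n = (z_α + z_β)² · [p₁(1−p₁) + p₂(1−p₂)] / (p₁ − p₂)²
  = (1.645 + 1.036)² · (0.38·0.62 + 0.59·0.41) / (-0.21)²
  = (2.681)² · (0.2356 + 0.2419) / 0.0441
  = 7.1878 · 0.4775 / 0.0441
  = 77.83
Round up → n = 78 per group.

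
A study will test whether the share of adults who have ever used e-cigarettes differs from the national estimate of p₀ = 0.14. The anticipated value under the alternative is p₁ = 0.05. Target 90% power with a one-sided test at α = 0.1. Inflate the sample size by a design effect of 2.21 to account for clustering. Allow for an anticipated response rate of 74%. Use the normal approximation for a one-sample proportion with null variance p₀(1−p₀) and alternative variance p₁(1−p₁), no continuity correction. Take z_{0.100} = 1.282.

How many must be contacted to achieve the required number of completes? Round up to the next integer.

n = [z_α·√(p₀q₀) + z_β·√(p₁q₁)]² / (p₁ − p₀)²
  = [1.282·√(0.14·0.86) + 1.282·√(0.05·0.95)]² / (-0.09)²
  = [1.282·0.3470 + 1.282·0.2179]² / 0.0081
  = [0.7242]² / 0.0081
  = 64.76
Design effect: 2.21 × 64.76 = 143.11.
Adjust for 74% response: 143.11 / 0.74 = 193.39.
Round up → n = 194.

n = 194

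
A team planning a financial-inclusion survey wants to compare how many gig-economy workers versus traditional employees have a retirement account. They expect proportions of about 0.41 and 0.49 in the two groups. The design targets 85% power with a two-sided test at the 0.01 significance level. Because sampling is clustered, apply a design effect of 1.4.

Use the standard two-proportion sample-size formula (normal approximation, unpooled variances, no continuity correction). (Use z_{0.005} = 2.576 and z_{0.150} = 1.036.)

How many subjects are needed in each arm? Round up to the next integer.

n = (z_{α/2} + z_β)² · [p₁(1−p₁) + p₂(1−p₂)] / (p₁ − p₂)²
  = (2.576 + 1.036)² · (0.41·0.59 + 0.49·0.51) / (-0.08)²
  = (3.612)² · (0.2419 + 0.2499) / 0.0064
  = 13.0465 · 0.4918 / 0.0064
  = 1002.55
Design effect: 1.4 × 1002.55 = 1403.56.
Round up → n = 1404 per group.

n = 1404 per group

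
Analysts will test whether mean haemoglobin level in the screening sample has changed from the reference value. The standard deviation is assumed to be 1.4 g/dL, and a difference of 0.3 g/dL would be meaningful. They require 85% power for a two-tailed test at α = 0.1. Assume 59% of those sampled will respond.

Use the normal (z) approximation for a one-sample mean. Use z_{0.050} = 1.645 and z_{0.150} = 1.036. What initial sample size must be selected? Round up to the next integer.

n = 266

n = (z_{α/2} + z_β)² · σ² / δ²
  = (1.645 + 1.036)² · 1.4² / 0.3²
  = 7.1878 · 1.96 / 0.09
  = 156.53
Adjust for 59% response: 156.53 / 0.59 = 265.31.
Round up → n = 266.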